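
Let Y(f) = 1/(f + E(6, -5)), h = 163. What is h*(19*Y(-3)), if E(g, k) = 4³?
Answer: 3097/61 ≈ 50.771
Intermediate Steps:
E(g, k) = 64
Y(f) = 1/(64 + f) (Y(f) = 1/(f + 64) = 1/(64 + f))
h*(19*Y(-3)) = 163*(19/(64 - 3)) = 163*(19/61) = 3097/61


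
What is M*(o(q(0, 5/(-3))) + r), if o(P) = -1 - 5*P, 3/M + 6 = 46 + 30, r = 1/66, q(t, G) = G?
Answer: 97/308 ≈ 0.31494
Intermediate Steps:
r = 1/66 ≈ 0.015152
M = 3/70 (M = 3/(-6 + (46 + 30)) = 3/(-6 + 76) = 3/70 ≈ 0.042857)
M*(o(q(0, 5/(-3))) + r) = 3*((-1 - 25/(-3)) + 1/66)/70 = 3*((-1 - 25*(-1)/3) + 1/66)/70 = 3*((-1 - 5*(-5/3)) + 1/66)/70 = 3*((-1 + 25/3) + 1/66)/70 = 3*(22/3 + 1/66)/70 = (3/70)*(485/66) = 97/308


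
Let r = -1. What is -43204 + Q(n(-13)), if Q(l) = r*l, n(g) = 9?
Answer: -43213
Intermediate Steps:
Q(l) = -l
-43204 + Q(n(-13)) = -43204 - 1*9 = -43204 - 9 = -43213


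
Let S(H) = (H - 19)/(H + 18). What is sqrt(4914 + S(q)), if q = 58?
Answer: sqrt(7096557)/38 ≈ 70.104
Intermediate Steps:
S(H) = (-19 + H)/(18 + H)
sqrt(4914 + S(q)) = sqrt(4914 + (-19 + 58)/(18 + 58)) = sqrt(4914 + 39/76) = sqrt(373503/76) = sqrt(7096557)/38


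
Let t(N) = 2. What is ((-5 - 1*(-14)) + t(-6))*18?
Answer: 198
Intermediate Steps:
((-5 - 1*(-14)) + t(-6))*18 = ((-5 - 1*(-14)) + 2)*18 = ((-5 + 14) + 2)*18 = (9 + 2)*18 = 11*18 = 198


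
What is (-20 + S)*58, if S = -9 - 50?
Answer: -4582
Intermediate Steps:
S = -59
(-20 + S)*58 = (-20 - 59)*58 = -79*58 = -4582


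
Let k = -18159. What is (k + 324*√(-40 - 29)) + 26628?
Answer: 8469 + 324*I*√69 ≈ 8469.0 + 2691.3*I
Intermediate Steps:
(k + 324*√(-40 - 29)) + 26628 = (-18159 + 324*√(-40 - 29)) + 26628 = (-18159 + 324*√(-69)) + 26628 = (-18159 + 324*(I*√69)) + 26628 = (-18159 + 324*I*√69) + 26628 = 8469 + 324*I*√69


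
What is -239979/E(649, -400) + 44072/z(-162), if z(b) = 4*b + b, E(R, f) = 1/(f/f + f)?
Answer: 38779384469/405 ≈ 9.5752e+7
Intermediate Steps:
E(R, f) = 1/(1 + f)
z(b) = 5*b
-239979/E(649, -400) + 44072/z(-162) = -239979/(1/(1 - 400)) + 44072/((5*(-162))) = -239979/(1/(-399)) + 44072/(-810) = -239979/(-1/399) + 44072*(-1/810) = -239979*(-399) - 22036/405 = 95751621 - 22036/405 = 38779384469/405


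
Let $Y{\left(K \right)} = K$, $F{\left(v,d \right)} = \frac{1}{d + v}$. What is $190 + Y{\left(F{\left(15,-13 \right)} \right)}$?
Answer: $\frac{381}{2} \approx 190.5$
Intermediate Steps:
$190 + Y{\left(F{\left(15,-13 \right)} \right)} = 190 + \frac{1}{-13 + 15} = 190 + \frac{1}{2} = \frac{381}{2}$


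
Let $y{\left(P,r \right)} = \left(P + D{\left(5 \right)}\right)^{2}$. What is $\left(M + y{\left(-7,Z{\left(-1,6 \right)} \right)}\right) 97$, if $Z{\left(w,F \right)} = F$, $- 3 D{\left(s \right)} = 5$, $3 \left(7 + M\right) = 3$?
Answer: $\frac{60334}{9} \approx 6703.8$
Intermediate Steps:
$M = -6$ ($M = -7 + \frac{1}{3} \cdot 3 = -7 + 1 = -6$)
$D{\left(s \right)} = - \frac{5}{3}$ ($D{\left(s \right)} = \left(- \frac{1}{3}\right) 5 = - \frac{5}{3}$)
$y{\left(P,r \right)} = \left(- \frac{5}{3} + P\right)^{2}$ ($y{\left(P,r \right)} = \left(P - \frac{5}{3}\right)^{2} = \left(- \frac{5}{3} + P\right)^{2}$)
$\left(M + y{\left(-7,Z{\left(-1,6 \right)} \right)}\right) 97 = \left(-6 + \frac{\left(-5 + 3 \left(-7\right)\right)^{2}}{9}\right) 97 = \left(-6 + \frac{\left(-5 - 21\right)^{2}}{9}\right) 97 = \left(-6 + \frac{\left(-26\right)^{2}}{9}\right) 97 = \left(-6 + \frac{1}{9} \cdot 676\right) 97 = \left(-6 + \frac{676}{9}\right) 97 = \frac{622}{9} \cdot 97 = \frac{60334}{9}$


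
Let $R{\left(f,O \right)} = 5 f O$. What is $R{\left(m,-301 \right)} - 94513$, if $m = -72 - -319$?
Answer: $-466248$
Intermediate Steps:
$m = 247$ ($m = -72 + 319 = 247$)
$R{\left(f,O \right)} = 5 O f$
$R{\left(m,-301 \right)} - 94513 = 5 \left(-301\right) 247 - 94513 = -371735 - 94513 = -466248$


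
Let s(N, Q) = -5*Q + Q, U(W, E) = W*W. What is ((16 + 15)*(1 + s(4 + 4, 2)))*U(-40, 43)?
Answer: -347200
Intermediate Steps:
U(W, E) = W**2
s(N, Q) = -4*Q
((16 + 15)*(1 + s(4 + 4, 2)))*U(-40, 43) = ((16 + 15)*(1 - 4*2))*(-40)**2 = (31*(1 - 8))*1600 = (31*(-7))*1600 = -217*1600 = -347200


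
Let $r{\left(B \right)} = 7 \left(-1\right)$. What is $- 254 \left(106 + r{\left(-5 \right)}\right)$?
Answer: $-25146$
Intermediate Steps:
$r{\left(B \right)} = -7$
$- 254 \left(106 + r{\left(-5 \right)}\right) = - 254 \left(106 - 7\right) = \left(-254\right) 99 = -25146$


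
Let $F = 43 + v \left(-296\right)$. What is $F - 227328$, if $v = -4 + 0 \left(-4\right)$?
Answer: $-226101$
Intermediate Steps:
$v = -4$ ($v = -4 + 0 = -4$)
$F = 1227$ ($F = 43 - -1184 = 43 + 1184 = 1227$)
$F - 227328 = 1227 - 227328 = -226101$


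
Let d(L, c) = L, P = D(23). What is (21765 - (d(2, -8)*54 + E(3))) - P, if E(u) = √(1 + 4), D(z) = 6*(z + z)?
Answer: 21381 - √5 ≈ 21379.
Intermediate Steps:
D(z) = 12*z (D(z) = 6*(2*z) = 12*z)
P = 276 (P = 12*23 = 276)
E(u) = √5
(21765 - (d(2, -8)*54 + E(3))) - P = (21765 - (2*54 + √5)) - 1*276 = (21765 - (108 + √5)) - 276 = (21765 + (-108 - √5)) - 276 = (21657 - √5) - 276 = 21381 - √5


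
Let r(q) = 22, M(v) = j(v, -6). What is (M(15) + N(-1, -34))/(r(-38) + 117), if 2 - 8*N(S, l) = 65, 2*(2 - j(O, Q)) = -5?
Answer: -27/1112 ≈ -0.024281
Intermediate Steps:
j(O, Q) = 9/2 (j(O, Q) = 2 - ½*(-5) = 2 + 5/2 = 9/2)
M(v) = 9/2
N(S, l) = -63/8 (N(S, l) = ¼ - ⅛*65 = ¼ - 65/8 = -63/8)
(M(15) + N(-1, -34))/(r(-38) + 117) = (9/2 - 63/8)/(22 + 117) = -27/8/139 = -27/8*1/139 = -27/1112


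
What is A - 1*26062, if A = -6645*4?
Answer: -52642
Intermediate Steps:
A = -26580
A - 1*26062 = -26580 - 1*26062 = -26580 - 26062 = -52642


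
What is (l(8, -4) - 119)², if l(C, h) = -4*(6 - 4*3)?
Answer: 9025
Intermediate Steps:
l(C, h) = 24 (l(C, h) = -4*(6 - 12) = -4*(-6) = 24)
(l(8, -4) - 119)² = (24 - 119)² = (-95)² = 9025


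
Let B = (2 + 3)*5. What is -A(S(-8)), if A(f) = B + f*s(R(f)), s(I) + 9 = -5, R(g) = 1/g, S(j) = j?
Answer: -137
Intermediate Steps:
s(I) = -14 (s(I) = -9 - 5 = -14)
B = 25 (B = 5*5 = 25)
A(f) = 25 - 14*f (A(f) = 25 + f*(-14) = 25 - 14*f)
-A(S(-8)) = -(25 - 14*(-8)) = -(25 + 112) = -1*137 = -137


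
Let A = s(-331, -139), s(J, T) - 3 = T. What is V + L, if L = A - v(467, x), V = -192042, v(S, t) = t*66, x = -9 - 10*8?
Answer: -186304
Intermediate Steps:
s(J, T) = 3 + T
A = -136 (A = 3 - 139 = -136)
x = -89 (x = -9 - 80 = -89)
v(S, t) = 66*t
L = 5738 (L = -136 - 66*(-89) = -136 - 1*(-5874) = -136 + 5874 = 5738)
V + L = -192042 + 5738 = -186304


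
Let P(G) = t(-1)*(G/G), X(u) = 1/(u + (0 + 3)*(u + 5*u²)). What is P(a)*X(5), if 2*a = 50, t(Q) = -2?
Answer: -2/395 ≈ -0.0050633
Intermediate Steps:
a = 25 (a = (½)*50 = 25)
X(u) = 1/(4*u + 15*u²) (X(u) = 1/(u + 3*(u + 5*u²)) = 1/(u + (3*u + 15*u²)) = 1/(4*u + 15*u²))
P(G) = -2 (P(G) = -2*G/G = -2*1 = -2)
P(a)*X(5) = -2/(5*(4 + 15*5)) = -2/(5*(4 + 75)) = -2/(5*79) = -2*1/395 = -2/395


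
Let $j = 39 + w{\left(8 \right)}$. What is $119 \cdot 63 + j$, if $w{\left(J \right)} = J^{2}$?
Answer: $7600$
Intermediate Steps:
$j = 103$ ($j = 39 + 8^{2} = 39 + 64 = 103$)
$119 \cdot 63 + j = 119 \cdot 63 + 103 = 7497 + 103 = 7600$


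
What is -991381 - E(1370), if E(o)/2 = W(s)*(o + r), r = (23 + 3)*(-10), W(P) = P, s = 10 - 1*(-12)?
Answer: -1040221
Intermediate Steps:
s = 22 (s = 10 + 12 = 22)
r = -260 (r = 26*(-10) = -260)
E(o) = -11440 + 44*o (E(o) = 2*(22*(o - 260)) = 2*(22*(-260 + o)) = 2*(-5720 + 22*o) = -11440 + 44*o)
-991381 - E(1370) = -991381 - (-11440 + 44*1370) = -991381 - (-11440 + 60280) = -991381 - 1*48840 = -991381 - 48840 = -1040221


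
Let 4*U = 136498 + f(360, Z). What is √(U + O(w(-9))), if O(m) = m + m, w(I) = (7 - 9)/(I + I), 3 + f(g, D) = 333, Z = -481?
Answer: √307865/3 ≈ 184.95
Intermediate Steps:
f(g, D) = 330 (f(g, D) = -3 + 333 = 330)
w(I) = -1/I (w(I) = -2*1/(2*I) = -1/I)
O(m) = 2*m
U = 34207 (U = (136498 + 330)/4 = (¼)*136828 = 34207)
√(U + O(w(-9))) = √(34207 + 2*(-1/(-9))) = √(34207 + 2*(-1*(-⅑))) = √(34207 + 2*(⅑)) = √(34207 + 2/9) = √(307865/9) = √307865/3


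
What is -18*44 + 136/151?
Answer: -119456/151 ≈ -791.10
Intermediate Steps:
-18*44 + 136/151 = -792 + 136*(1/151) = -792 + 136/151 = -119456/151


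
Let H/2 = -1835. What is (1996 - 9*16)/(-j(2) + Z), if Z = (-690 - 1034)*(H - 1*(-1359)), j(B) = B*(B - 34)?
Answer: 463/996057 ≈ 0.00046483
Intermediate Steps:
H = -3670 (H = 2*(-1835) = -3670)
j(B) = B*(-34 + B)
Z = 3984164 (Z = (-690 - 1034)*(-3670 - 1*(-1359)) = -1724*(-3670 + 1359) = -1724*(-2311) = 3984164)
(1996 - 9*16)/(-j(2) + Z) = (1996 - 9*16)/(-2*(-34 + 2) + 3984164) = (1996 - 144)/(-2*(-32) + 3984164) = 1852/(-1*(-64) + 3984164) = 1852/(64 + 3984164) = 1852/3984228 = 1852*(1/3984228) = 463/996057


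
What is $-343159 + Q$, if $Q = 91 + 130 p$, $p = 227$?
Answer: $-313558$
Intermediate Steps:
$Q = 29601$ ($Q = 91 + 130 \cdot 227 = 91 + 29510 = 29601$)
$-343159 + Q = -343159 + 29601 = -313558$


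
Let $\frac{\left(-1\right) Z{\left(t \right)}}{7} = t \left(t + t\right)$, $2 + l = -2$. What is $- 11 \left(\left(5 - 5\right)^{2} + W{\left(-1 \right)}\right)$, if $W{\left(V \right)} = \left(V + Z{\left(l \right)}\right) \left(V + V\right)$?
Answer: $-4950$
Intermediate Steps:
$l = -4$ ($l = -2 - 2 = -4$)
$Z{\left(t \right)} = - 14 t^{2}$ ($Z{\left(t \right)} = - 7 t \left(t + t\right) = - 7 t 2 t = - 7 \cdot 2 t^{2} = - 14 t^{2}$)
$W{\left(V \right)} = 2 V \left(-224 + V\right)$ ($W{\left(V \right)} = \left(V - 14 \left(-4\right)^{2}\right) \left(V + V\right) = \left(V - 224\right) 2 V = \left(-224 + V\right) 2 V = 2 V \left(-224 + V\right)$)
$- 11 \left(\left(5 - 5\right)^{2} + W{\left(-1 \right)}\right) = - 11 \left(\left(5 - 5\right)^{2} + 2 \left(-1\right) \left(-224 - 1\right)\right) = - 11 \left(0^{2} + 2 \left(-1\right) \left(-225\right)\right) = - 11 \left(0 + 450\right) = \left(-11\right) 450 = -4950$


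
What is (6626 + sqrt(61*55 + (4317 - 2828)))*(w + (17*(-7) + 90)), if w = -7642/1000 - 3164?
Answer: -5301863473/250 - 1600321*sqrt(1211)/250 ≈ -2.1430e+7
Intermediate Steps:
w = -1585821/500 (w = -7642*1/1000 - 3164 = -3821/500 - 3164 = -1585821/500 ≈ -3171.6)
(6626 + sqrt(61*55 + (4317 - 2828)))*(w + (17*(-7) + 90)) = (6626 + sqrt(61*55 + (4317 - 2828)))*(-1585821/500 + (17*(-7) + 90)) = (6626 + sqrt(3355 + 1489))*(-1585821/500 + (-119 + 90)) = (6626 + sqrt(4844))*(-1585821/500 - 29) = (6626 + 2*sqrt(1211))*(-1600321/500) = -5301863473/250 - 1600321*sqrt(1211)/250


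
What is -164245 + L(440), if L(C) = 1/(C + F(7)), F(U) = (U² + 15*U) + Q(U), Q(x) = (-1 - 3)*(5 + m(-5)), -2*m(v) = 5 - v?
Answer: -97561529/594 ≈ -1.6425e+5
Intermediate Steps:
m(v) = -5/2 + v/2 (m(v) = -(5 - v)/2 = -5/2 + v/2)
Q(x) = 0 (Q(x) = (-1 - 3)*(5 + (-5/2 + (½)*(-5))) = -4*(5 + (-5/2 - 5/2)) = -4*(5 - 5) = -4*0 = 0)
F(U) = U² + 15*U (F(U) = (U² + 15*U) + 0 = U² + 15*U)
L(C) = 1/(154 + C) (L(C) = 1/(C + 7*(15 + 7)) = 1/(C + 7*22) = 1/(C + 154) = 1/(154 + C))
-164245 + L(440) = -164245 + 1/(154 + 440) = -164245 + 1/594 = -97561529/594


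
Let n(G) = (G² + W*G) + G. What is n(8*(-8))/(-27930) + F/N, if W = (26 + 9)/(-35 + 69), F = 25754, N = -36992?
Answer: -4418489/5271360 ≈ -0.83821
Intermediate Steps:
W = 35/34 ≈ 1.0294
n(G) = G² + 69*G/34 (n(G) = (G² + 35*G/34) + G = G² + 69*G/34)
n(8*(-8))/(-27930) + F/N = ((8*(-8))*(69 + 34*(8*(-8)))/34)/(-27930) + 25754/(-36992) = ((1/34)*(-64)*(69 + 34*(-64)))*(-1/27930) + 25754*(-1/36992) = ((1/34)*(-64)*(69 - 2176))*(-1/27930) - 12877/18496 = ((1/34)*(-64)*(-2107))*(-1/27930) - 12877/18496 = (67424/17)*(-1/27930) - 12877/18496 = -688/4845 - 12877/18496 = -4418489/5271360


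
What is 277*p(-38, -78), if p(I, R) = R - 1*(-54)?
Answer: -6648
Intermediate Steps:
p(I, R) = 54 + R (p(I, R) = R + 54 = 54 + R)
277*p(-38, -78) = 277*(54 - 78) = 277*(-24) = -6648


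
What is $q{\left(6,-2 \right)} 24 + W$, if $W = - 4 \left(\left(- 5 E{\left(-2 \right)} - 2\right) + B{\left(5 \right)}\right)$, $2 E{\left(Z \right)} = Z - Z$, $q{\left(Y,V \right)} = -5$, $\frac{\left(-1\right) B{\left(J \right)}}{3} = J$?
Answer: $-52$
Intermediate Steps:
$B{\left(J \right)} = - 3 J$
$E{\left(Z \right)} = 0$ ($E{\left(Z \right)} = \frac{Z - Z}{2} = \frac{1}{2} \cdot 0 = 0$)
$W = 68$ ($W = - 4 \left(\left(\left(-5\right) 0 - 2\right) - 15\right) = - 4 \left(\left(0 - 2\right) - 15\right) = - 4 \left(-2 - 15\right) = \left(-4\right) \left(-17\right) = 68$)
$q{\left(6,-2 \right)} 24 + W = \left(-5\right) 24 + 68 = -120 + 68 = -52$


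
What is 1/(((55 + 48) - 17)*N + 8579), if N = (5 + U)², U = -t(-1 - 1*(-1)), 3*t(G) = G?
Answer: 1/10729 ≈ 9.3205e-5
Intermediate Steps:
t(G) = G/3
U = 0 (U = -(-1 - 1*(-1))/3 = -(-1 + 1)/3 = -0/3 = -1*0 = 0)
N = 25 (N = (5 + 0)² = 5² = 25)
1/(((55 + 48) - 17)*N + 8579) = 1/(((55 + 48) - 17)*25 + 8579) = 1/((103 - 17)*25 + 8579) = 1/(86*25 + 8579) = 1/(2150 + 8579) = 1/10729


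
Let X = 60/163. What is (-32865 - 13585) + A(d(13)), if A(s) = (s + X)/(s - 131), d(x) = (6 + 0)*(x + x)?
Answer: -189258262/4075 ≈ -46444.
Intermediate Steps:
d(x) = 12*x (d(x) = 6*(2*x) = 12*x)
X = 60/163 (X = 60*(1/163) = 60/163 ≈ 0.36810)
A(s) = (60/163 + s)/(-131 + s) (A(s) = (s + 60/163)/(s - 131) = (60/163 + s)/(-131 + s))
(-32865 - 13585) + A(d(13)) = (-32865 - 13585) + (60/163 + 12*13)/(-131 + 12*13) = -46450 + (60/163 + 156)/(-131 + 156) = -46450 + (25488/163)/25 = -46450 + (1/25)*(25488/163) = -46450 + 25488/4075 = -189258262/4075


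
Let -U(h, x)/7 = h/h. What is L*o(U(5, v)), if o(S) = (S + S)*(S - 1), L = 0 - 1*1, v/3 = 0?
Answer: -112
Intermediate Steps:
v = 0 (v = 3*0 = 0)
U(h, x) = -7 (U(h, x) = -7*h/h = -7*1 = -7)
L = -1 (L = 0 - 1 = -1)
o(S) = 2*S*(-1 + S) (o(S) = (2*S)*(-1 + S) = 2*S*(-1 + S))
L*o(U(5, v)) = -2*(-7)*(-1 - 7) = -2*(-7)*(-8) = -1*112 = -112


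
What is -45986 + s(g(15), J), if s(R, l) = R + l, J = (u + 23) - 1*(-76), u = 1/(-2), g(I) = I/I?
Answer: -91773/2 ≈ -45887.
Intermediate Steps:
g(I) = 1
u = -½ ≈ -0.50000
J = 197/2 (J = (-½ + 23) - 1*(-76) = 45/2 + 76 = 197/2 ≈ 98.500)
-45986 + s(g(15), J) = -45986 + (1 + 197/2) = -45986 + 199/2 = -91773/2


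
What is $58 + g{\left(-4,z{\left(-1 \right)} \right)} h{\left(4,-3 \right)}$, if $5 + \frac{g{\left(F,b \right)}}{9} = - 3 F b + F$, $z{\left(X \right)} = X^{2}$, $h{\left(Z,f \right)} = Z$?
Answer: $166$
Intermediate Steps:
$g{\left(F,b \right)} = -45 + 9 F - 27 F b$ ($g{\left(F,b \right)} = -45 + 9 \left(- 3 F b + F\right) = -45 + 9 \left(F - 3 F b\right) = -45 - \left(- 9 F + 27 F b\right) = -45 + 9 F - 27 F b$)
$58 + g{\left(-4,z{\left(-1 \right)} \right)} h{\left(4,-3 \right)} = 58 + \left(-45 + 9 \left(-4\right) - - 108 \left(-1\right)^{2}\right) 4 = 58 + \left(-45 - 36 - \left(-108\right) 1\right) 4 = 58 + \left(-45 - 36 + 108\right) 4 = 58 + 27 \cdot 4 = 58 + 108 = 166$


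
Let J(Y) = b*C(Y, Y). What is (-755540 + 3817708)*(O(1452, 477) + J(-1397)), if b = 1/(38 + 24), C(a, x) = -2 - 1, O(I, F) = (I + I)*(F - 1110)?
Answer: -174498236009508/31 ≈ -5.6290e+12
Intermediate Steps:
O(I, F) = 2*I*(-1110 + F) (O(I, F) = (2*I)*(-1110 + F) = 2*I*(-1110 + F))
C(a, x) = -3
b = 1/62 ≈ 0.016129
J(Y) = -3/62 (J(Y) = (1/62)*(-3) = -3/62)
(-755540 + 3817708)*(O(1452, 477) + J(-1397)) = (-755540 + 3817708)*(2*1452*(-1110 + 477) - 3/62) = 3062168*(2*1452*(-633) - 3/62) = 3062168*(-1838232 - 3/62) = 3062168*(-113970387/62) = -174498236009508/31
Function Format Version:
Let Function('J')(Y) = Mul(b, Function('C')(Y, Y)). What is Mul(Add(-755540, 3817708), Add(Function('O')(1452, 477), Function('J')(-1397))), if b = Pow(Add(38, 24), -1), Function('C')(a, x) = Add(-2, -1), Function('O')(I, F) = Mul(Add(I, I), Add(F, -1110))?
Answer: Rational(-174498236009508, 31) ≈ -5.6290e+12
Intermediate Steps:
Function('O')(I, F) = Mul(2, I, Add(-1110, F)) (Function('O')(I, F) = Mul(Mul(2, I), Add(-1110, F)) = Mul(2, I, Add(-1110, F)))
Function('C')(a, x) = -3
b = Rational(1, 62) (b = Pow(62, -1) = Rational(1, 62) ≈ 0.016129)
Function('J')(Y) = Rational(-3, 62) (Function('J')(Y) = Mul(Rational(1, 62), -3) = Rational(-3, 62))
Mul(Add(-755540, 3817708), Add(Function('O')(1452, 477), Function('J')(-1397))) = Mul(Add(-755540, 3817708), Add(Mul(2, 1452, Add(-1110, 477)), Rational(-3, 62))) = Mul(3062168, Add(Mul(2, 1452, -633), Rational(-3, 62))) = Mul(3062168, Add(-1838232, Rational(-3, 62))) = Mul(3062168, Rational(-113970387, 62)) = Rational(-174498236009508, 31)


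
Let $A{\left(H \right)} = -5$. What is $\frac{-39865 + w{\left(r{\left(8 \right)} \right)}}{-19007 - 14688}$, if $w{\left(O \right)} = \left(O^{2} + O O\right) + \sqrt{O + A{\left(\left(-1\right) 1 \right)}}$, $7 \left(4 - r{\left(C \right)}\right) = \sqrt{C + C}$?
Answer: $\frac{1952233}{1651055} - \frac{i \sqrt{77}}{235865} \approx 1.1824 - 3.7203 \cdot 10^{-5} i$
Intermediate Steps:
$r{\left(C \right)} = 4 - \frac{\sqrt{2} \sqrt{C}}{7}$ ($r{\left(C \right)} = 4 - \frac{\sqrt{C + C}}{7} = 4 - \frac{\sqrt{2 C}}{7} = 4 - \frac{\sqrt{2} \sqrt{C}}{7}$)
$w{\left(O \right)} = \sqrt{-5 + O} + 2 O^{2}$ ($w{\left(O \right)} = \left(O^{2} + O O\right) + \sqrt{O - 5} = \left(O^{2} + O^{2}\right) + \sqrt{-5 + O} = 2 O^{2} + \sqrt{-5 + O} = \sqrt{-5 + O} + 2 O^{2}$)
$\frac{-39865 + w{\left(r{\left(8 \right)} \right)}}{-19007 - 14688} = \frac{-39865 + \left(\sqrt{-5 + \left(4 - \frac{\sqrt{2} \sqrt{8}}{7}\right)} + 2 \left(4 - \frac{\sqrt{2} \sqrt{8}}{7}\right)^{2}\right)}{-19007 - 14688} = \frac{-39865 + \left(\sqrt{-5 + \left(4 - \frac{\sqrt{2} \cdot 2 \sqrt{2}}{7}\right)} + 2 \left(4 - \frac{\sqrt{2} \cdot 2 \sqrt{2}}{7}\right)^{2}\right)}{-33695} = \left(-39865 + \left(\sqrt{-5 + \left(4 - \frac{4}{7}\right)} + 2 \left(4 - \frac{4}{7}\right)^{2}\right)\right) \left(- \frac{1}{33695}\right) = \left(-39865 + \left(\sqrt{-5 + \frac{24}{7}} + 2 \left(\frac{24}{7}\right)^{2}\right)\right) \left(- \frac{1}{33695}\right) = \left(-39865 + \left(\sqrt{- \frac{11}{7}} + 2 \cdot \frac{576}{49}\right)\right) \left(- \frac{1}{33695}\right) = \left(-39865 + \left(\frac{i \sqrt{77}}{7} + \frac{1152}{49}\right)\right) \left(- \frac{1}{33695}\right) = \left(-39865 + \left(\frac{1152}{49} + \frac{i \sqrt{77}}{7}\right)\right) \left(- \frac{1}{33695}\right) = \left(- \frac{1952233}{49} + \frac{i \sqrt{77}}{7}\right) \left(- \frac{1}{33695}\right) = \frac{1952233}{1651055} - \frac{i \sqrt{77}}{235865}$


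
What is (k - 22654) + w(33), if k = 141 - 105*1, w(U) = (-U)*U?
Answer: -23707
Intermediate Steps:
w(U) = -U²
k = 36 (k = 141 - 105 = 36)
(k - 22654) + w(33) = (36 - 22654) - 1*33² = -22618 - 1*1089 = -22618 - 1089 = -23707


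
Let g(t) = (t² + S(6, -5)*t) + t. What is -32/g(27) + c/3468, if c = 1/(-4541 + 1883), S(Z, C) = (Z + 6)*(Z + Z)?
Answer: -8193857/1189114776 ≈ -0.0068907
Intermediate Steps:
S(Z, C) = 2*Z*(6 + Z) (S(Z, C) = (6 + Z)*(2*Z) = 2*Z*(6 + Z))
c = -1/2658 (c = 1/(-2658) = -1/2658 ≈ -0.00037622)
g(t) = t² + 145*t (g(t) = (t² + (2*6*(6 + 6))*t) + t = (t² + (2*6*12)*t) + t = (t² + 144*t) + t = t² + 145*t)
-32/g(27) + c/3468 = -32*1/(27*(145 + 27)) - 1/2658/3468 = -32/(27*172) - 1/2658*1/3468 = -32/4644 - 1/9217944 = -32*1/4644 - 1/9217944 = -8/1161 - 1/9217944 = -8193857/1189114776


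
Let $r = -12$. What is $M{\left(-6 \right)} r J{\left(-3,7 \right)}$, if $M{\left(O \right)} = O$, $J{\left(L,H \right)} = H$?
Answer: $504$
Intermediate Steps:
$M{\left(-6 \right)} r J{\left(-3,7 \right)} = \left(-6\right) \left(-12\right) 7 = 72 \cdot 7 = 504$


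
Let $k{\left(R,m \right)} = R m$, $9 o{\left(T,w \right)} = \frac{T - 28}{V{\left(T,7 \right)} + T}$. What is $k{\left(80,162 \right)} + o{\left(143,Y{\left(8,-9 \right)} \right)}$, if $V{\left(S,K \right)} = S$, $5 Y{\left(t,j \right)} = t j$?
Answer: $\frac{33359155}{2574} \approx 12960.0$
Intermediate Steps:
$Y{\left(t,j \right)} = \frac{j t}{5}$ ($Y{\left(t,j \right)} = \frac{t j}{5} = \frac{j t}{5}$)
$o{\left(T,w \right)} = \frac{-28 + T}{18 T}$ ($o{\left(T,w \right)} = \frac{\left(T - 28\right) \frac{1}{T + T}}{9} = \frac{\left(-28 + T\right) \frac{1}{2 T}}{9} = \frac{\frac{1}{2} \frac{1}{T} \left(-28 + T\right)}{9} = \frac{-28 + T}{18 T}$)
$k{\left(80,162 \right)} + o{\left(143,Y{\left(8,-9 \right)} \right)} = 80 \cdot 162 + \frac{-28 + 143}{18 \cdot 143} = 12960 + \frac{1}{18} \cdot \frac{1}{143} \cdot 115 = 12960 + \frac{115}{2574} = \frac{33359155}{2574}$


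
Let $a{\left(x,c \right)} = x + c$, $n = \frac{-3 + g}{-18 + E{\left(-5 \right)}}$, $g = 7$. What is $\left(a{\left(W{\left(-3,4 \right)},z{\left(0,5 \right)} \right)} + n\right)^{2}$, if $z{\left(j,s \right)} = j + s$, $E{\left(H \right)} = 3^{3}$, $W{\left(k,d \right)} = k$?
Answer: $\frac{484}{81} \approx 5.9753$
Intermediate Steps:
$E{\left(H \right)} = 27$
$n = \frac{4}{9}$ ($n = \frac{-3 + 7}{-18 + 27} = \frac{4}{9} \approx 0.44444$)
$a{\left(x,c \right)} = c + x$
$\left(a{\left(W{\left(-3,4 \right)},z{\left(0,5 \right)} \right)} + n\right)^{2} = \left(\left(\left(0 + 5\right) - 3\right) + \frac{4}{9}\right)^{2} = \left(\left(5 - 3\right) + \frac{4}{9}\right)^{2} = \left(2 + \frac{4}{9}\right)^{2} = \left(\frac{22}{9}\right)^{2} = \frac{484}{81}$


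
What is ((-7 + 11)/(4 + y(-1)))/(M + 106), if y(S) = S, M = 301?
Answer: 4/1221 ≈ 0.0032760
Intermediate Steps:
((-7 + 11)/(4 + y(-1)))/(M + 106) = ((-7 + 11)/(4 - 1))/(301 + 106) = (4/3)/407 = (4*(⅓))*(1/407) = (4/3)*(1/407) = 4/1221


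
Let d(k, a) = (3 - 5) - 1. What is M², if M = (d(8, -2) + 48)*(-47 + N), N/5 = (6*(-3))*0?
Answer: 4473225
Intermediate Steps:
d(k, a) = -3 (d(k, a) = -2 - 1 = -3)
N = 0 (N = 5*((6*(-3))*0) = 5*(-18*0) = 5*0 = 0)
M = -2115 (M = (-3 + 48)*(-47 + 0) = 45*(-47) = -2115)
M² = (-2115)² = 4473225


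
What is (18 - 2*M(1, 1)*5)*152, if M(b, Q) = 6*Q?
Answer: -6384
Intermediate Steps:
(18 - 2*M(1, 1)*5)*152 = (18 - 12*5)*152 = (18 - 60)*152 = -42*152 = -6384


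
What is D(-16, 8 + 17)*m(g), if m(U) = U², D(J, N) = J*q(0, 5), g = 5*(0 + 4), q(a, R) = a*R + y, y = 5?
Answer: -32000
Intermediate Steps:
q(a, R) = 5 + R*a (q(a, R) = a*R + 5 = R*a + 5 = 5 + R*a)
g = 20 (g = 5*4 = 20)
D(J, N) = 5*J (D(J, N) = J*(5 + 5*0) = J*(5 + 0) = J*5 = 5*J)
D(-16, 8 + 17)*m(g) = (5*(-16))*20² = -80*400 = -32000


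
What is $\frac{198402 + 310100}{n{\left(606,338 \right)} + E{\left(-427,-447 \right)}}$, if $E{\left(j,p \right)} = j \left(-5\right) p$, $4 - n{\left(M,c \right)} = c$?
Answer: $- \frac{508502}{954679} \approx -0.53264$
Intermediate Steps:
$n{\left(M,c \right)} = 4 - c$
$E{\left(j,p \right)} = - 5 j p$
$\frac{198402 + 310100}{n{\left(606,338 \right)} + E{\left(-427,-447 \right)}} = \frac{198402 + 310100}{\left(4 - 338\right) - \left(-2135\right) \left(-447\right)} = \frac{508502}{\left(4 - 338\right) - 954345} = \frac{508502}{-334 - 954345} = \frac{508502}{-954679} = 508502 \left(- \frac{1}{954679}\right) = - \frac{508502}{954679}$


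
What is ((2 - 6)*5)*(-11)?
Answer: 220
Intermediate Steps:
((2 - 6)*5)*(-11) = -4*5*(-11) = -20*(-11) = 220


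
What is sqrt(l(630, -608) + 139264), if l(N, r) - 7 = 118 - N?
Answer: sqrt(138759) ≈ 372.50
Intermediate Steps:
l(N, r) = 125 - N (l(N, r) = 7 + (118 - N) = 125 - N)
sqrt(l(630, -608) + 139264) = sqrt((125 - 1*630) + 139264) = sqrt((125 - 630) + 139264) = sqrt(-505 + 139264) = sqrt(138759)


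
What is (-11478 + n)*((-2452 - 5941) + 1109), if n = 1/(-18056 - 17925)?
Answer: 3008218569996/35981 ≈ 8.3606e+7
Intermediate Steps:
n = -1/35981 (n = 1/(-35981) = -1/35981 ≈ -2.7792e-5)
(-11478 + n)*((-2452 - 5941) + 1109) = (-11478 - 1/35981)*((-2452 - 5941) + 1109) = -412989919*(-8393 + 1109)/35981 = -412989919/35981*(-7284) = 3008218569996/35981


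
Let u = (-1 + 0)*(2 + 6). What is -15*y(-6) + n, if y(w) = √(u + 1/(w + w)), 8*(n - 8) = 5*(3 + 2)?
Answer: 89/8 - 5*I*√291/2 ≈ 11.125 - 42.647*I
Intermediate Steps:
u = -8 (u = -1*8 = -8)
n = 89/8 (n = 8 + (5*(3 + 2))/8 = 8 + (5*5)/8 = 8 + (⅛)*25 = 8 + 25/8 = 89/8 ≈ 11.125)
y(w) = √(-8 + 1/(2*w)) (y(w) = √(-8 + 1/(w + w)) = √(-8 + 1/(2*w)))
-15*y(-6) + n = -15*√(-32 + 2/(-6))/2 + 89/8 = -15*√(-32 + 2*(-⅙))/2 + 89/8 = -15*√(-32 - ⅓)/2 + 89/8 = -15*√(-97/3)/2 + 89/8 = -15*I*√291/3/2 + 89/8 = -5*I*√291/2 + 89/8 = 89/8 - 5*I*√291/2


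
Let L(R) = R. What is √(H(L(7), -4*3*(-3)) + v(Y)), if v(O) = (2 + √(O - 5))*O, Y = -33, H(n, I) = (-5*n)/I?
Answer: √(-2411 - 1188*I*√38)/6 ≈ 8.5789 - 11.856*I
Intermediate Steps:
H(n, I) = -5*n/I
v(O) = O*(2 + √(-5 + O)) (v(O) = (2 + √(-5 + O))*O = O*(2 + √(-5 + O)))
√(H(L(7), -4*3*(-3)) + v(Y)) = √(-5*7/-4*3*(-3) - 33*(2 + √(-5 - 33))) = √(-5*7/(-12*(-3)) - 33*(2 + √(-38))) = √(-5*7/36 - 33*(2 + I*√38)) = √(-5*7*1/36 + (-66 - 33*I*√38)) = √(-35/36 + (-66 - 33*I*√38)) = √(-2411/36 - 33*I*√38)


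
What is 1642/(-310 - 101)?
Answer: -1642/411 ≈ -3.9951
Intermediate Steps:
1642/(-310 - 101) = 1642/(-411) = 1642*(-1/411) = -1642/411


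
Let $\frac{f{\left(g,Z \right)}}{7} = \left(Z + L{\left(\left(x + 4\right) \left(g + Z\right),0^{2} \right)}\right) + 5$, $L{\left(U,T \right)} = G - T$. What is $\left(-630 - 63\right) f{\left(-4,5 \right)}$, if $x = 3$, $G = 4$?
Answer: $-67914$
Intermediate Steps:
$L{\left(U,T \right)} = 4 - T$
$f{\left(g,Z \right)} = 63 + 7 Z$ ($f{\left(g,Z \right)} = 7 \left(\left(Z + \left(4 - 0^{2}\right)\right) + 5\right) = 7 \left(\left(Z + \left(4 - 0\right)\right) + 5\right) = 7 \left(\left(Z + \left(4 + 0\right)\right) + 5\right) = 7 \left(\left(Z + 4\right) + 5\right) = 7 \left(\left(4 + Z\right) + 5\right) = 7 \left(9 + Z\right) = 63 + 7 Z$)
$\left(-630 - 63\right) f{\left(-4,5 \right)} = \left(-630 - 63\right) \left(63 + 7 \cdot 5\right) = - 693 \left(63 + 35\right) = \left(-693\right) 98 = -67914$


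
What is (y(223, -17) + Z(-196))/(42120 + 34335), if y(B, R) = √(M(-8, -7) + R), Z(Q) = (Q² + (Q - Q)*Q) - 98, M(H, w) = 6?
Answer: 38318/76455 + I*√11/76455 ≈ 0.50118 + 4.338e-5*I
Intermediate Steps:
Z(Q) = -98 + Q² (Z(Q) = (Q² + 0*Q) - 98 = (Q² + 0) - 98 = Q² - 98 = -98 + Q²)
y(B, R) = √(6 + R)
(y(223, -17) + Z(-196))/(42120 + 34335) = (√(6 - 17) + (-98 + (-196)²))/(42120 + 34335) = (√(-11) + (-98 + 38416))/76455 = (I*√11 + 38318)*(1/76455) = (38318 + I*√11)*(1/76455) = 38318/76455 + I*√11/76455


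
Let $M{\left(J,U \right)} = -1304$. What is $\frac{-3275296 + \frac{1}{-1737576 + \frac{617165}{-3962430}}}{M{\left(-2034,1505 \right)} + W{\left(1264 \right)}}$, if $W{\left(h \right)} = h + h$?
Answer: $- \frac{2255049119649184355}{842726923749828} \approx -2675.9$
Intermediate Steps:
$W{\left(h \right)} = 2 h$
$\frac{-3275296 + \frac{1}{-1737576 + \frac{617165}{-3962430}}}{M{\left(-2034,1505 \right)} + W{\left(1264 \right)}} = \frac{-3275296 + \frac{1}{-1737576 + \frac{617165}{-3962430}}}{-1304 + 2 \cdot 1264} = \frac{-3275296 + \frac{1}{-1737576 + 617165 \left(- \frac{1}{3962430}\right)}}{-1304 + 2528} = \frac{-3275296 + \frac{1}{-1737576 - \frac{123433}{792486}}}{1224} = \left(-3275296 + \frac{1}{- \frac{1377004777369}{792486}}\right) \frac{1}{1224} = \left(-3275296 - \frac{792486}{1377004777369}\right) \frac{1}{1224} = \left(- \frac{4510098239298368710}{1377004777369}\right) \frac{1}{1224} = - \frac{2255049119649184355}{842726923749828}$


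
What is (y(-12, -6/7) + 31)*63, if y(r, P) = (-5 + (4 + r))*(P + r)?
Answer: 12483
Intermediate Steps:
y(r, P) = (-1 + r)*(P + r)
(y(-12, -6/7) + 31)*63 = (((-12)**2 - (-6)/7 - 1*(-12) - 6/7*(-12)) + 31)*63 = ((144 - (-6)/7 + 12 - 6*1/7*(-12)) + 31)*63 = ((144 - 1*(-6/7) + 12 - 6/7*(-12)) + 31)*63 = ((144 + 6/7 + 12 + 72/7) + 31)*63 = (1170/7 + 31)*63 = (1387/7)*63 = 12483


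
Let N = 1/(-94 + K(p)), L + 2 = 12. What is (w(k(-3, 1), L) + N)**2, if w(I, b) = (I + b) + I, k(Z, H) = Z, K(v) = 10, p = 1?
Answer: 112225/7056 ≈ 15.905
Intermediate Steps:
L = 10 (L = -2 + 12 = 10)
w(I, b) = b + 2*I
N = -1/84 (N = 1/(-94 + 10) = 1/(-84) = -1/84 ≈ -0.011905)
(w(k(-3, 1), L) + N)**2 = ((10 + 2*(-3)) - 1/84)**2 = ((10 - 6) - 1/84)**2 = (4 - 1/84)**2 = (335/84)**2 = 112225/7056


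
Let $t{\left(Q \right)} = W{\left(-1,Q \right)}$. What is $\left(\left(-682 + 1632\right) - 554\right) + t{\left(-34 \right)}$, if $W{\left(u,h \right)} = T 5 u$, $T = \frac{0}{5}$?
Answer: $396$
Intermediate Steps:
$T = 0$ ($T = 0 \cdot \frac{1}{5} = 0$)
$W{\left(u,h \right)} = 0$ ($W{\left(u,h \right)} = 0 \cdot 5 u = 0 u = 0$)
$t{\left(Q \right)} = 0$
$\left(\left(-682 + 1632\right) - 554\right) + t{\left(-34 \right)} = \left(\left(-682 + 1632\right) - 554\right) + 0 = \left(950 - 554\right) + 0 = 396 + 0 = 396$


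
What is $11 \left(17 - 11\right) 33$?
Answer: $2178$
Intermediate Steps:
$11 \left(17 - 11\right) 33 = 11 \cdot 6 \cdot 33 = 66 \cdot 33 = 2178$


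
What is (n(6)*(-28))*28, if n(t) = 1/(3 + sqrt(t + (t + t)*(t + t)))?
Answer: 784/47 - 3920*sqrt(6)/141 ≈ -51.418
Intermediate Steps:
n(t) = 1/(3 + sqrt(t + 4*t**2)) (n(t) = 1/(3 + sqrt(t + (2*t)*(2*t))) = 1/(3 + sqrt(t + 4*t**2)))
(n(6)*(-28))*28 = (-28/(3 + sqrt(6*(1 + 4*6))))*28 = (-28/(3 + sqrt(6*(1 + 24))))*28 = (-28/(3 + sqrt(6*25)))*28 = (-28/(3 + sqrt(150)))*28 = (-28/(3 + 5*sqrt(6)))*28 = -28/(3 + 5*sqrt(6))*28 = -784/(3 + 5*sqrt(6))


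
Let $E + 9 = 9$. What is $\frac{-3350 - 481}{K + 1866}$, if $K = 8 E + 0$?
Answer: $- \frac{1277}{622} \approx -2.0531$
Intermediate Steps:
$E = 0$ ($E = -9 + 9 = 0$)
$K = 0$ ($K = 8 \cdot 0 + 0 = 0 + 0 = 0$)
$\frac{-3350 - 481}{K + 1866} = \frac{-3350 - 481}{0 + 1866} = - \frac{3831}{1866} = \left(-3831\right) \frac{1}{1866} = - \frac{1277}{622}$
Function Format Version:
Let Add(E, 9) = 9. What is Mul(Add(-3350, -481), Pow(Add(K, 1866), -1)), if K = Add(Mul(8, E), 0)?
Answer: Rational(-1277, 622) ≈ -2.0531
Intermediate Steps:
E = 0 (E = Add(-9, 9) = 0)
K = 0 (K = Add(Mul(8, 0), 0) = Add(0, 0) = 0)
Mul(Add(-3350, -481), Pow(Add(K, 1866), -1)) = Mul(Add(-3350, -481), Pow(Add(0, 1866), -1)) = Mul(-3831, Pow(1866, -1)) = Mul(-3831, Rational(1, 1866)) = Rational(-1277, 622)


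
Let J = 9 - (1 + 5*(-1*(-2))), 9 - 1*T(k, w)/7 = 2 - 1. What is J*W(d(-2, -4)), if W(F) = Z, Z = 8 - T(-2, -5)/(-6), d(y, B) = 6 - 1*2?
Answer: -104/3 ≈ -34.667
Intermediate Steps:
T(k, w) = 56 (T(k, w) = 63 - 7*(2 - 1) = 63 - 7*1 = 63 - 7 = 56)
d(y, B) = 4 (d(y, B) = 6 - 2 = 4)
Z = 52/3 (Z = 8 - 56/(-6) = 8 - 56*(-1)/6 = 8 - 1*(-28/3) = 8 + 28/3 = 52/3 ≈ 17.333)
J = -2 (J = 9 - (1 + 5*2) = 9 - (1 + 10) = 9 - 1*11 = 9 - 11 = -2)
W(F) = 52/3
J*W(d(-2, -4)) = -2*52/3 = -104/3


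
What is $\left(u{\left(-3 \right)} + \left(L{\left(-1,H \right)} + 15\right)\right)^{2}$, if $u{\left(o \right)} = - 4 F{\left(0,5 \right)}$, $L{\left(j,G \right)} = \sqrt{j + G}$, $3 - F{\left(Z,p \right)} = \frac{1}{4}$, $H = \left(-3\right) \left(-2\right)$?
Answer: $\left(4 + \sqrt{5}\right)^{2} \approx 38.889$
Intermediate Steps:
$H = 6$
$F{\left(Z,p \right)} = \frac{11}{4}$ ($F{\left(Z,p \right)} = 3 - \frac{1}{4} = \frac{11}{4}$)
$L{\left(j,G \right)} = \sqrt{G + j}$
$u{\left(o \right)} = -11$ ($u{\left(o \right)} = \left(-4\right) \frac{11}{4} = -11$)
$\left(u{\left(-3 \right)} + \left(L{\left(-1,H \right)} + 15\right)\right)^{2} = \left(-11 + \left(\sqrt{6 - 1} + 15\right)\right)^{2} = \left(-11 + \left(\sqrt{5} + 15\right)\right)^{2} = \left(-11 + \left(15 + \sqrt{5}\right)\right)^{2} = \left(4 + \sqrt{5}\right)^{2}$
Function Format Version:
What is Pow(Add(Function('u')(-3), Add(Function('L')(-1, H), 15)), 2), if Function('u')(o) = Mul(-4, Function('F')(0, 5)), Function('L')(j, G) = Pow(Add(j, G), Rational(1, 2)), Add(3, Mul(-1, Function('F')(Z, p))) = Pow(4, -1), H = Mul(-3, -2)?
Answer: Pow(Add(4, Pow(5, Rational(1, 2))), 2) ≈ 38.889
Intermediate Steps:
H = 6
Function('F')(Z, p) = Rational(11, 4) (Function('F')(Z, p) = Add(3, Mul(-1, Pow(4, -1))) = Add(3, Mul(-1, Rational(1, 4))) = Add(3, Rational(-1, 4)) = Rational(11, 4))
Function('L')(j, G) = Pow(Add(G, j), Rational(1, 2))
Function('u')(o) = -11 (Function('u')(o) = Mul(-4, Rational(11, 4)) = -11)
Pow(Add(Function('u')(-3), Add(Function('L')(-1, H), 15)), 2) = Pow(Add(-11, Add(Pow(Add(6, -1), Rational(1, 2)), 15)), 2) = Pow(Add(-11, Add(Pow(5, Rational(1, 2)), 15)), 2) = Pow(Add(-11, Add(15, Pow(5, Rational(1, 2)))), 2) = Pow(Add(4, Pow(5, Rational(1, 2))), 2)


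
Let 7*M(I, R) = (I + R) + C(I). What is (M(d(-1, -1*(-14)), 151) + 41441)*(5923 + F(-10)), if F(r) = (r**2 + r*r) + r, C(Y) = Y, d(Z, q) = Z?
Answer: 1774212668/7 ≈ 2.5346e+8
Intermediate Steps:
F(r) = r + 2*r**2 (F(r) = (r**2 + r**2) + r = 2*r**2 + r = r + 2*r**2)
M(I, R) = R/7 + 2*I/7 (M(I, R) = ((I + R) + I)/7 = (R + 2*I)/7 = R/7 + 2*I/7)
(M(d(-1, -1*(-14)), 151) + 41441)*(5923 + F(-10)) = (((1/7)*151 + (2/7)*(-1)) + 41441)*(5923 - 10*(1 + 2*(-10))) = ((151/7 - 2/7) + 41441)*(5923 - 10*(1 - 20)) = (149/7 + 41441)*(5923 - 10*(-19)) = 290236*(5923 + 190)/7 = (290236/7)*6113 = 1774212668/7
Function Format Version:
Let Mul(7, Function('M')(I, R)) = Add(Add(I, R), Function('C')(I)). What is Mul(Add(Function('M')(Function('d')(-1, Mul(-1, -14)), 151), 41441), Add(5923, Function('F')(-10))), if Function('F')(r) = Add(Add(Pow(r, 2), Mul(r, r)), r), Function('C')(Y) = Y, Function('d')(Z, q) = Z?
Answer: Rational(1774212668, 7) ≈ 2.5346e+8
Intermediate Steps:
Function('F')(r) = Add(r, Mul(2, Pow(r, 2))) (Function('F')(r) = Add(Add(Pow(r, 2), Pow(r, 2)), r) = Add(Mul(2, Pow(r, 2)), r) = Add(r, Mul(2, Pow(r, 2))))
Function('M')(I, R) = Add(Mul(Rational(1, 7), R), Mul(Rational(2, 7), I)) (Function('M')(I, R) = Mul(Rational(1, 7), Add(Add(I, R), I)) = Mul(Rational(1, 7), Add(R, Mul(2, I))) = Add(Mul(Rational(1, 7), R), Mul(Rational(2, 7), I)))
Mul(Add(Function('M')(Function('d')(-1, Mul(-1, -14)), 151), 41441), Add(5923, Function('F')(-10))) = Mul(Add(Add(Mul(Rational(1, 7), 151), Mul(Rational(2, 7), -1)), 41441), Add(5923, Mul(-10, Add(1, Mul(2, -10))))) = Mul(Add(Add(Rational(151, 7), Rational(-2, 7)), 41441), Add(5923, Mul(-10, Add(1, -20)))) = Mul(Add(Rational(149, 7), 41441), Add(5923, Mul(-10, -19))) = Mul(Rational(290236, 7), Add(5923, 190)) = Mul(Rational(290236, 7), 6113) = Rational(1774212668, 7)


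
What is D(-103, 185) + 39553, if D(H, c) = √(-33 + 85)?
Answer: 39553 + 2*√13 ≈ 39560.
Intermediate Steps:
D(H, c) = 2*√13 (D(H, c) = √52 = 2*√13)
D(-103, 185) + 39553 = 2*√13 + 39553 = 39553 + 2*√13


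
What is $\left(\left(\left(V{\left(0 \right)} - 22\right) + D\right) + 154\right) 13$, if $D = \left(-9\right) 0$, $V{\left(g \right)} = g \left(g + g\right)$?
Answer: $1716$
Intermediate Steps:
$V{\left(g \right)} = 2 g^{2}$ ($V{\left(g \right)} = g 2 g = 2 g^{2}$)
$D = 0$
$\left(\left(\left(V{\left(0 \right)} - 22\right) + D\right) + 154\right) 13 = \left(\left(\left(2 \cdot 0^{2} - 22\right) + 0\right) + 154\right) 13 = \left(\left(\left(2 \cdot 0 - 22\right) + 0\right) + 154\right) 13 = \left(\left(\left(0 - 22\right) + 0\right) + 154\right) 13 = \left(\left(-22 + 0\right) + 154\right) 13 = \left(-22 + 154\right) 13 = 132 \cdot 13 = 1716$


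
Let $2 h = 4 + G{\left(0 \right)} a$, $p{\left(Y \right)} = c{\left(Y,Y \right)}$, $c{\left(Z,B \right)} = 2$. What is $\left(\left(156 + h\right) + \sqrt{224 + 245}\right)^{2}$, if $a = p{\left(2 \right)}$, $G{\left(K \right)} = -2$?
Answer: $\left(156 + \sqrt{469}\right)^{2} \approx 31562.0$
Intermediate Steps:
$p{\left(Y \right)} = 2$
$a = 2$
$h = 0$ ($h = \frac{4 - 4}{2} = \frac{1}{2} \cdot 0 = 0$)
$\left(\left(156 + h\right) + \sqrt{224 + 245}\right)^{2} = \left(\left(156 + 0\right) + \sqrt{224 + 245}\right)^{2} = \left(156 + \sqrt{469}\right)^{2}$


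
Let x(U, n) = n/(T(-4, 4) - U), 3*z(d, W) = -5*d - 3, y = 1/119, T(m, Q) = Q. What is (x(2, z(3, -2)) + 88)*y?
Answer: 5/7 ≈ 0.71429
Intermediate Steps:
y = 1/119 ≈ 0.0084034
z(d, W) = -1 - 5*d/3 (z(d, W) = (-5*d - 3)/3 = (-3 - 5*d)/3 = -1 - 5*d/3)
x(U, n) = n/(4 - U)
(x(2, z(3, -2)) + 88)*y = (-(-1 - 5/3*3)/(-4 + 2) + 88)*(1/119) = (-1*(-1 - 5)/(-2) + 88)*(1/119) = (-1*(-6)*(-½) + 88)*(1/119) = (-3 + 88)*(1/119) = 85*(1/119) = 5/7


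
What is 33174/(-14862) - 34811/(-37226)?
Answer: -17085101/13172686 ≈ -1.2970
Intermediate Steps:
33174/(-14862) - 34811/(-37226) = 33174*(-1/14862) - 34811*(-1/37226) = -5529/2477 + 4973/5318 = -17085101/13172686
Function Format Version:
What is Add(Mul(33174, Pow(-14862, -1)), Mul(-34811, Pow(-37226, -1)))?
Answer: Rational(-17085101, 13172686) ≈ -1.2970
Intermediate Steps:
Add(Mul(33174, Pow(-14862, -1)), Mul(-34811, Pow(-37226, -1))) = Add(Mul(33174, Rational(-1, 14862)), Mul(-34811, Rational(-1, 37226))) = Add(Rational(-5529, 2477), Rational(4973, 5318)) = Rational(-17085101, 13172686)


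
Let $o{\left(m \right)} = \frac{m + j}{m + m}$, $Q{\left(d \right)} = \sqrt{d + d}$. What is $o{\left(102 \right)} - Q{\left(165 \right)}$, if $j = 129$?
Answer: $\frac{77}{68} - \sqrt{330} \approx -17.034$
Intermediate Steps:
$Q{\left(d \right)} = \sqrt{2} \sqrt{d}$ ($Q{\left(d \right)} = \sqrt{2 d} = \sqrt{2} \sqrt{d}$)
$o{\left(m \right)} = \frac{129 + m}{2 m}$ ($o{\left(m \right)} = \frac{m + 129}{m + m} = \frac{129 + m}{2 m}$)
$o{\left(102 \right)} - Q{\left(165 \right)} = \frac{129 + 102}{2 \cdot 102} - \sqrt{2} \sqrt{165} = \frac{1}{2} \cdot \frac{1}{102} \cdot 231 - \sqrt{330} = \frac{77}{68} - \sqrt{330}$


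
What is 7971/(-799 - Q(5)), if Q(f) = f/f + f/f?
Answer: -2657/267 ≈ -9.9513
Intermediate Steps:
Q(f) = 2 (Q(f) = 1 + 1 = 2)
7971/(-799 - Q(5)) = 7971/(-799 - 1*2) = 7971/(-799 - 2) = 7971/(-801) = 7971*(-1/801) = -2657/267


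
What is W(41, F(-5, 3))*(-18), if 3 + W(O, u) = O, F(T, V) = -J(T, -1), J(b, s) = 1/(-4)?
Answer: -684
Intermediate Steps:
J(b, s) = -1/4
F(T, V) = 1/4 (F(T, V) = -1*(-1/4) = 1/4)
W(O, u) = -3 + O
W(41, F(-5, 3))*(-18) = (-3 + 41)*(-18) = 38*(-18) = -684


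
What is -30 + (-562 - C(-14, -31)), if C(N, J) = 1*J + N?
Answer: -547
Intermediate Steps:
C(N, J) = J + N
-30 + (-562 - C(-14, -31)) = -30 + (-562 - (-31 - 14)) = -30 + (-562 - 1*(-45)) = -30 + (-562 + 45) = -30 - 517 = -547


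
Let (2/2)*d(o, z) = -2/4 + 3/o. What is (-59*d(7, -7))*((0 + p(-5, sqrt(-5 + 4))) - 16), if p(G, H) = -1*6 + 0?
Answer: -649/7 ≈ -92.714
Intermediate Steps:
p(G, H) = -6 (p(G, H) = -6 + 0 = -6)
d(o, z) = -1/2 + 3/o (d(o, z) = -2/4 + 3/o = -2*1/4 + 3/o = -1/2 + 3/o)
(-59*d(7, -7))*((0 + p(-5, sqrt(-5 + 4))) - 16) = (-59*(6 - 1*7)/(2*7))*((0 - 6) - 16) = (-59*(6 - 7)/(2*7))*(-6 - 16) = -59*(-1)/(2*7)*(-22) = -59*(-1/14)*(-22) = (59/14)*(-22) = -649/7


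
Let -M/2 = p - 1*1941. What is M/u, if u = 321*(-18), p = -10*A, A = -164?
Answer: -301/2889 ≈ -0.10419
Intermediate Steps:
p = 1640 (p = -10*(-164) = 1640)
M = 602 (M = -2*(1640 - 1*1941) = -2*(1640 - 1941) = -2*(-301) = 602)
u = -5778
M/u = 602/(-5778) = 602*(-1/5778) = -301/2889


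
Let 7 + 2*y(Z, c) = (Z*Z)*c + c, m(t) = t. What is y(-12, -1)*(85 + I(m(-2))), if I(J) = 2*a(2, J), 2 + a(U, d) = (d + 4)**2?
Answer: -6764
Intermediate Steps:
a(U, d) = -2 + (4 + d)**2 (a(U, d) = -2 + (d + 4)**2 = -2 + (4 + d)**2)
y(Z, c) = -7/2 + c/2 + c*Z**2/2 (y(Z, c) = -7/2 + ((Z*Z)*c + c)/2 = -7/2 + (Z**2*c + c)/2 = -7/2 + (c*Z**2 + c)/2 = -7/2 + (c + c*Z**2)/2 = -7/2 + (c/2 + c*Z**2/2) = -7/2 + c/2 + c*Z**2/2)
I(J) = -4 + 2*(4 + J)**2 (I(J) = 2*(-2 + (4 + J)**2) = -4 + 2*(4 + J)**2)
y(-12, -1)*(85 + I(m(-2))) = (-7/2 + (1/2)*(-1) + (1/2)*(-1)*(-12)**2)*(85 + (-4 + 2*(4 - 2)**2)) = (-7/2 - 1/2 + (1/2)*(-1)*144)*(85 + (-4 + 2*2**2)) = (-7/2 - 1/2 - 72)*(85 + (-4 + 2*4)) = -76*(85 + (-4 + 8)) = -76*(85 + 4) = -76*89 = -6764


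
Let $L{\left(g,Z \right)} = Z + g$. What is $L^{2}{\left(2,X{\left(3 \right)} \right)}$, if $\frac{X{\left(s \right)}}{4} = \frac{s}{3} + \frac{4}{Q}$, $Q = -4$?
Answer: $4$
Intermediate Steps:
$X{\left(s \right)} = -4 + \frac{4 s}{3}$ ($X{\left(s \right)} = 4 \left(\frac{s}{3} + \frac{4}{-4}\right) = 4 \left(s \frac{1}{3} + 4 \left(- \frac{1}{4}\right)\right) = 4 \left(\frac{s}{3} - 1\right) = 4 \left(-1 + \frac{s}{3}\right) = -4 + \frac{4 s}{3}$)
$L^{2}{\left(2,X{\left(3 \right)} \right)} = \left(\left(-4 + \frac{4}{3} \cdot 3\right) + 2\right)^{2} = \left(\left(-4 + 4\right) + 2\right)^{2} = \left(0 + 2\right)^{2} = 2^{2} = 4$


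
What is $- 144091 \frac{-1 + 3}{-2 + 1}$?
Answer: $288182$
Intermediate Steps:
$- 144091 \frac{-1 + 3}{-2 + 1} = - 144091 \frac{2}{-1} = - 144091 \cdot 2 \left(-1\right) = \left(-144091\right) \left(-2\right) = 288182$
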